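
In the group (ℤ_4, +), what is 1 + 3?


Operation: addition mod 4
1 + 3 = (a + b) mod 4 with a = 1, b = 3

1 + 3 = 0


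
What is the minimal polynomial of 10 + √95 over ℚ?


Let α = 10 + √95. Then α - 10 = √95, so (α - 10)² = 95, giving α² - 20α + 5 = 0. Degree 2 and α ∉ ℚ, so this is the minimal polynomial.

Minimal polynomial: x² - 20x + 5


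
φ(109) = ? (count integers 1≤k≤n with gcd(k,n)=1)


Factor n: 109 = 109
φ(n) = n · ∏(1 - 1/p) over distinct primes p | n
φ(109) = 109 · (1 - 1/109) = 108

φ(109) = 108


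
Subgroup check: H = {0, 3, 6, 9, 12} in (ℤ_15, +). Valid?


Subgroup test for H = {0, 3, 6, 9, 12} in (ℤ_15, +):
(1) 0 ∈ H? Yes
(2) Closure: for all a,b ∈ H, (a+b) mod 15 ∈ H? Yes
(3) Inverses: for all a ∈ H, -a mod 15 ∈ H? Yes

Yes, H is a subgroup of ℤ_15


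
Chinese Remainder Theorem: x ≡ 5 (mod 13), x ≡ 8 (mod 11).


m₁ = 13, m₂ = 11, gcd = 1, so CRT applies. M = m₁·m₂ = 143
Let M₁ = M/m₁ = 11, M₂ = M/m₂ = 13
Find y₁ ≡ M₁⁻¹ (mod m₁): 11⁻¹ ≡ 6 (mod 13)
Find y₂ ≡ M₂⁻¹ (mod m₂): 13⁻¹ ≡ 6 (mod 11)
x = a₁·M₁·y₁ + a₂·M₂·y₂ = 5·11·6 + 8·13·6 = 954
Reduce mod 143: x ≡ 96
Check: 96 mod 13 = 5 ✓, 96 mod 11 = 8 ✓

x ≡ 96 (mod 143)


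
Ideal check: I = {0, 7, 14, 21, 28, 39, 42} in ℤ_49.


Check ideal conditions for I = {0, 7, 14, 21, 28, 39, 42} in ℤ_49:
(1) I is an additive subgroup? No
(2) For r ∈ ℤ_49 and a ∈ I: r·a ∈ I? No  [counterexample: r=2, a=39, r·a mod 49 = 29 ∉ I]

No, I is not an ideal of ℤ_49


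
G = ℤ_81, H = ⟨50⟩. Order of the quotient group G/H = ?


|⟨50⟩| = n / gcd(50, 81) = 81 / 1 = 81
H is normal (ℤ_81 is abelian).
|G/H| = |G| / |H| = 81 / 81 = 1

|G/H| = 1


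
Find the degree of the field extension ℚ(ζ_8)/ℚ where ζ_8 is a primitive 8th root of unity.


[ℚ(ζ_n):ℚ] = deg Φ_n(x) = φ(n). Here φ(8) = 4

[ℚ(ζ_8)/ℚ where ζ_8 is a primitive 8th root of unity] = 4


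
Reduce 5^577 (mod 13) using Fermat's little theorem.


Fermat's little theorem: if p is prime and gcd(a,p)=1, then a^(p-1) ≡ 1 (mod p)
p = 13 is prime, gcd(5,13) = 1
Reduce exponent: 577 mod 12 = 1
So 5^577 ≡ 5^1 (mod 13)
5^1 mod 13 = 5

5^577 ≡ 5 (mod 13)


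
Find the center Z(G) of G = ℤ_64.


Z(G) = {g ∈ G | gx = xg for all x ∈ G}
ℤ_64 is abelian, so Z(G) = G

Z(ℤ_64) = ℤ_64


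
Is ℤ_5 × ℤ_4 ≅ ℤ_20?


Comparing ℤ_5 × ℤ_4 and ℤ_20:
gcd(5,4) = 1, so ℤ_5 × ℤ_4 ≅ ℤ_20 (CRT)

Yes, ℤ_5 × ℤ_4 ≅ ℤ_20


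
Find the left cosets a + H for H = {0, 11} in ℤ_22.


H = {0, 11}, |H| = 2
Number of cosets = |G|/|H| = 22/2 = 11
0 + H = {0, 11}
1 + H = {1, 12}
2 + H = {2, 13}
3 + H = {3, 14}
4 + H = {4, 15}
5 + H = {5, 16}
6 + H = {6, 17}
7 + H = {7, 18}
8 + H = {8, 19}
9 + H = {9, 20}
10 + H = {10, 21}

Cosets: 0+H={0,11}; 1+H={1,12}; 2+H={2,13}; 3+H={3,14}; 4+H={4,15}; 5+H={5,16}; 6+H={6,17}; 7+H={7,18}; 8+H={8,19}; 9+H={9,20}; 10+H={10,21}


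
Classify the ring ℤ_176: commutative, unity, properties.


ℤ_176 is a commutative ring with unity 1; 176 = 2×88 is composite, so 2·88 ≡ 0 gives zero divisors (not an integral domain)
Commutative: Yes
Integral domain: No
Has unity: Yes

ℤ_176: Commutative=Yes, Unity=Yes


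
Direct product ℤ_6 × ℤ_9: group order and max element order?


|ℤ_6 × ℤ_9| = 6 × 9 = 54
Max element order = lcm(6,9) = 18
Cyclic? No (gcd=3)

|ℤ_6×ℤ_9| = 54, max element order = 18


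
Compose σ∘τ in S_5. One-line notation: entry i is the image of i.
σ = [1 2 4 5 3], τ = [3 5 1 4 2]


σ∘τ: apply τ first, then σ
1 →τ 3 →σ 4
2 →τ 5 →σ 3
3 →τ 1 →σ 1
4 →τ 4 →σ 5
5 →τ 2 →σ 2

σ∘τ = [4 3 1 5 2]


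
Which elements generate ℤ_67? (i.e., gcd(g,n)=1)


g generates ℤ_n iff gcd(g,n) = 1
Prime factors of 67: 67
Generators are g ∈ {1,...,66} not divisible by any of these primes.
Generators: {1, 2, 3, 4, 5, 6, 7, 8, 9, 10, 11, 12, 13, 14, 15, 16, 17, 18, 19, 20, 21, 22, 23, 24, 25, 26, 27, 28, 29, 30, 31, 32, 33, 34, 35, 36, 37, 38, 39, 40, 41, 42, 43, 44, 45, 46, 47, 48, 49, 50, 51, 52, 53, 54, 55, 56, 57, 58, 59, 60, 61, 62, 63, 64, 65, 66}
Number of generators = φ(67) = 66

Generators of ℤ_67 = {1, 2, 3, 4, 5, 6, 7, 8, 9, 10, 11, 12, 13, 14, 15, 16, 17, 18, 19, 20, 21, 22, 23, 24, 25, 26, 27, 28, 29, 30, 31, 32, 33, 34, 35, 36, 37, 38, 39, 40, 41, 42, 43, 44, 45, 46, 47, 48, 49, 50, 51, 52, 53, 54, 55, 56, 57, 58, 59, 60, 61, 62, 63, 64, 65, 66}


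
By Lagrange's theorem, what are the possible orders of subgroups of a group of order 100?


Lagrange's theorem: |H| divides |G|
|G| = 100
Divisors of 100: 1, 2, 4, 5, 10, 20, 25, 50, 100

Possible subgroup orders: {1, 2, 4, 5, 10, 20, 25, 50, 100}


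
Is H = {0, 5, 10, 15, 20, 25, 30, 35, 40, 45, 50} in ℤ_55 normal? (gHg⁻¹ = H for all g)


H = {0, 5, 10, 15, 20, 25, 30, 35, 40, 45, 50} in ℤ_55
ℤ_55 is abelian; every subgroup of an abelian group is normal

Yes, normal subgroup


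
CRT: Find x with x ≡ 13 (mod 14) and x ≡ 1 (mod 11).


m₁ = 14, m₂ = 11, gcd = 1, so CRT applies. M = m₁·m₂ = 154
Let M₁ = M/m₁ = 11, M₂ = M/m₂ = 14
Find y₁ ≡ M₁⁻¹ (mod m₁): 11⁻¹ ≡ 9 (mod 14)
Find y₂ ≡ M₂⁻¹ (mod m₂): 14⁻¹ ≡ 4 (mod 11)
x = a₁·M₁·y₁ + a₂·M₂·y₂ = 13·11·9 + 1·14·4 = 1343
Reduce mod 154: x ≡ 111
Check: 111 mod 14 = 13 ✓, 111 mod 11 = 1 ✓

x ≡ 111 (mod 154)


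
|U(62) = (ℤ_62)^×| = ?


U(n) is the group of units mod n; |U(n)| = φ(n)
|U(62)| = φ(62) = 30

|U(62) = (ℤ_62)^×| = 30


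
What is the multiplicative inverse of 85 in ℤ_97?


Use the extended Euclidean algorithm to write 1 = 85·s + 97·t; then s mod 97 is the inverse.
Euclidean algorithm:
  85 = 0·97 + 85
  97 = 1·85 + 12
  85 = 7·12 + 1
  12 = 12·1 + 0
gcd(85,97) = 1
Back-substitution gives: 85·(8) + 97·(-7) = 1
So 85⁻¹ ≡ 8 ≡ 8 (mod 97)
Check: 85 × 8 = 680 ≡ 1 (mod 97) ✓

85⁻¹ ≡ 8 (mod 97)


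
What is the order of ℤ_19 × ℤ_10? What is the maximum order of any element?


|ℤ_19 × ℤ_10| = 19 × 10 = 190
Max element order = lcm(19,10) = 190
Cyclic? Yes (gcd=1)

|ℤ_19×ℤ_10| = 190, max element order = 190


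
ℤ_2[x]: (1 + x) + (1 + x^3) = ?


Add coefficients mod 2:
x^0: 1 + 1 = 0 (mod 2)
x^1: 1 + 0 = 1 (mod 2)
x^2: 0 + 0 = 0 (mod 2)
x^3: 0 + 1 = 1 (mod 2)
Result: x + x^3

f + g = x + x^3


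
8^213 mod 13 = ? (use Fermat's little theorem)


Fermat's little theorem: if p is prime and gcd(a,p)=1, then a^(p-1) ≡ 1 (mod p)
p = 13 is prime, gcd(8,13) = 1
Reduce exponent: 213 mod 12 = 9
So 8^213 ≡ 8^9 (mod 13)
8^9 mod 13 = 8

8^213 ≡ 8 (mod 13)


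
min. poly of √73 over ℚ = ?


√73 satisfies x² - 73 = 0, irreducible over ℚ since 73 is squarefree

Minimal polynomial: x² - 73


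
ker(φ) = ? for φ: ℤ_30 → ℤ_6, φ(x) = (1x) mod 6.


Kernel = preimage of identity
ker(φ) = {x ∈ ℤ_30 : 1x ≡ 0 (mod 6)}. Since 6 | 30, φ is well-defined. The kernel is the cyclic subgroup ⟨6⟩ of ℤ_30 (order 5), i.e. {0, 6, 12, 18, 24}

ker(φ) = {0, 6, 12, 18, 24}


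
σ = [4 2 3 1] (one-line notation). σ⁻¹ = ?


To find σ⁻¹, swap domain and range:
σ(1) = 4 → σ⁻¹(4) = 1
σ(2) = 2 → σ⁻¹(2) = 2
σ(3) = 3 → σ⁻¹(3) = 3
σ(4) = 1 → σ⁻¹(1) = 4

σ⁻¹ = [4 2 3 1]


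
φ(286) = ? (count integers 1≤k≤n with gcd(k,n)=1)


Factor n: 286 = 2 × 11 × 13
φ(n) = n · ∏(1 - 1/p) over distinct primes p | n
φ(286) = 286 · (1 - 1/2) · (1 - 1/11) · (1 - 1/13) = 120

φ(286) = 120


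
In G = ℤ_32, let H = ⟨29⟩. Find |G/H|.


|⟨29⟩| = n / gcd(29, 32) = 32 / 1 = 32
H is normal (ℤ_32 is abelian).
|G/H| = |G| / |H| = 32 / 32 = 1

|G/H| = 1


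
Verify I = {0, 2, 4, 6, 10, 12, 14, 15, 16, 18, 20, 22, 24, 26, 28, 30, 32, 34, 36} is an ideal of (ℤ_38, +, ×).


Check ideal conditions for I = {0, 2, 4, 6, 10, 12, 14, 15, 16, 18, 20, 22, 24, 26, 28, 30, 32, 34, 36} in ℤ_38:
(1) I is an additive subgroup? No
(2) For r ∈ ℤ_38 and a ∈ I: r·a ∈ I? No  [counterexample: r=2, a=4, r·a mod 38 = 8 ∉ I]

No, I is not an ideal of ℤ_38


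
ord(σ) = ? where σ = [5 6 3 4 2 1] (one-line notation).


Cycle decomposition: (1 5 2 6)
Cycle lengths: 4
Order = lcm(4) = 4

ord(σ) = 4


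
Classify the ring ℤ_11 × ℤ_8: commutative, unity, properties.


Direct product ring; commutative with unity (1,1); but (1,0)·(0,1) = (0,0) gives zero divisors, so not an integral domain
Commutative: Yes
Integral domain: No
Has unity: Yes

ℤ_11 × ℤ_8: Commutative=Yes, Unity=Yes


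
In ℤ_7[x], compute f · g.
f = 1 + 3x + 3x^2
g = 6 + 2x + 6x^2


Expand and collect like terms; reduce coefficients mod 7:
x^0: 1·6 = 6 ≡ 6 (mod 7)
x^1: 1·2 + 3·6 = 20 ≡ 6 (mod 7)
x^2: 1·6 + 3·2 + 3·6 = 30 ≡ 2 (mod 7)
x^3: 3·6 + 3·2 = 24 ≡ 3 (mod 7)
x^4: 3·6 = 18 ≡ 4 (mod 7)
Result: 6 + 6x + 2x^2 + 3x^3 + 4x^4

f · g = 6 + 6x + 2x^2 + 3x^3 + 4x^4


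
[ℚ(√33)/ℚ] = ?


√33 has minimal polynomial x² - 33 (irreducible over ℚ since 33 is squarefree)

[ℚ(√33)/ℚ] = 2


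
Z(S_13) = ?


Z(G) = {g ∈ G | gx = xg for all x ∈ G}
S_n is non-abelian for n ≥ 3; Z(S_13) is trivial

Z(S_13) = {e}


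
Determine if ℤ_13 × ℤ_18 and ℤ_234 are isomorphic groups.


Comparing ℤ_13 × ℤ_18 and ℤ_234:
gcd(13,18) = 1, so ℤ_13 × ℤ_18 ≅ ℤ_234 (CRT)

Yes, ℤ_13 × ℤ_18 ≅ ℤ_234


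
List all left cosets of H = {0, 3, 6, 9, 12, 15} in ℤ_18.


H = {0, 3, 6, 9, 12, 15}, |H| = 6
Number of cosets = |G|/|H| = 18/6 = 3
0 + H = {0, 3, 6, 9, 12, 15}
1 + H = {1, 4, 7, 10, 13, 16}
2 + H = {2, 5, 8, 11, 14, 17}

Cosets: 0+H={0,3,6,9,12,15}; 1+H={1,4,7,10,13,16}; 2+H={2,5,8,11,14,17}


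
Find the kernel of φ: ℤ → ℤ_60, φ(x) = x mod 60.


Kernel = preimage of identity
ker(φ) = {x ∈ ℤ : x ≡ 0 (mod 60)} = 60ℤ = {0, ±60, ±120, ...}

ker(φ) = 60ℤ


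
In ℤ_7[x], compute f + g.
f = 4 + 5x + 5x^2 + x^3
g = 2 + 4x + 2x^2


Add coefficients mod 7:
x^0: 4 + 2 = 6 (mod 7)
x^1: 5 + 4 = 2 (mod 7)
x^2: 5 + 2 = 0 (mod 7)
x^3: 1 + 0 = 1 (mod 7)
Result: 6 + 2x + x^3

f + g = 6 + 2x + x^3


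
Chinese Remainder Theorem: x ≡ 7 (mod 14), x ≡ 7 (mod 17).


m₁ = 14, m₂ = 17, gcd = 1, so CRT applies. M = m₁·m₂ = 238
Let M₁ = M/m₁ = 17, M₂ = M/m₂ = 14
Find y₁ ≡ M₁⁻¹ (mod m₁): 17⁻¹ ≡ 5 (mod 14)
Find y₂ ≡ M₂⁻¹ (mod m₂): 14⁻¹ ≡ 11 (mod 17)
x = a₁·M₁·y₁ + a₂·M₂·y₂ = 7·17·5 + 7·14·11 = 1673
Reduce mod 238: x ≡ 7
Check: 7 mod 14 = 7 ✓, 7 mod 17 = 7 ✓

x ≡ 7 (mod 238)


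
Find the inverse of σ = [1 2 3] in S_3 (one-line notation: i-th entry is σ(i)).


To find σ⁻¹, swap domain and range:
σ(1) = 1 → σ⁻¹(1) = 1
σ(2) = 2 → σ⁻¹(2) = 2
σ(3) = 3 → σ⁻¹(3) = 3

σ⁻¹ = [1 2 3]


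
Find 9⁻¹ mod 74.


Use the extended Euclidean algorithm to write 1 = 9·s + 74·t; then s mod 74 is the inverse.
Euclidean algorithm:
  9 = 0·74 + 9
  74 = 8·9 + 2
  9 = 4·2 + 1
  2 = 2·1 + 0
gcd(9,74) = 1
Back-substitution gives: 9·(33) + 74·(-4) = 1
So 9⁻¹ ≡ 33 ≡ 33 (mod 74)
Check: 9 × 33 = 297 ≡ 1 (mod 74) ✓

9⁻¹ ≡ 33 (mod 74)


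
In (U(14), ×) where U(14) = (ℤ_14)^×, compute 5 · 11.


Operation: multiplication mod 14
5 · 11 = (a × b) mod 14 with a = 5, b = 11

5 · 11 = 13


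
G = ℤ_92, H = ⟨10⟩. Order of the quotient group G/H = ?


|⟨10⟩| = n / gcd(10, 92) = 92 / 2 = 46
H is normal (ℤ_92 is abelian).
|G/H| = |G| / |H| = 92 / 46 = 2

|G/H| = 2


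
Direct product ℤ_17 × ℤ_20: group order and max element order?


|ℤ_17 × ℤ_20| = 17 × 20 = 340
Max element order = lcm(17,20) = 340
Cyclic? Yes (gcd=1)

|ℤ_17×ℤ_20| = 340, max element order = 340


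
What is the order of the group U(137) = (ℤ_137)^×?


U(n) is the group of units mod n; |U(n)| = φ(n)
|U(137)| = φ(137) = 136

|U(137) = (ℤ_137)^×| = 136


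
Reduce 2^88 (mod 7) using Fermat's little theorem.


Fermat's little theorem: if p is prime and gcd(a,p)=1, then a^(p-1) ≡ 1 (mod p)
p = 7 is prime, gcd(2,7) = 1
Reduce exponent: 88 mod 6 = 4
So 2^88 ≡ 2^4 (mod 7)
2^4 mod 7 = 2

2^88 ≡ 2 (mod 7)


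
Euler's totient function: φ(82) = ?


Factor n: 82 = 2 × 41
φ(n) = n · ∏(1 - 1/p) over distinct primes p | n
φ(82) = 82 · (1 - 1/2) · (1 - 1/41) = 40

φ(82) = 40


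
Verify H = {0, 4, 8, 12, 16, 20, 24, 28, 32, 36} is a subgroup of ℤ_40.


Subgroup test for H = {0, 4, 8, 12, 16, 20, 24, 28, 32, 36} in (ℤ_40, +):
(1) 0 ∈ H? Yes
(2) Closure: for all a,b ∈ H, (a+b) mod 40 ∈ H? Yes
(3) Inverses: for all a ∈ H, -a mod 40 ∈ H? Yes

Yes, H is a subgroup of ℤ_40


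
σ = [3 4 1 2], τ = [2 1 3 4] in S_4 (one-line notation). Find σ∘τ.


σ∘τ: apply τ first, then σ
1 →τ 2 →σ 4
2 →τ 1 →σ 3
3 →τ 3 →σ 1
4 →τ 4 →σ 2

σ∘τ = [4 3 1 2]


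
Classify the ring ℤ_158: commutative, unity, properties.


ℤ_158 is a commutative ring with unity 1; 158 = 2×79 is composite, so 2·79 ≡ 0 gives zero divisors (not an integral domain)
Commutative: Yes
Integral domain: No
Has unity: Yes

ℤ_158: Commutative=Yes, Unity=Yes


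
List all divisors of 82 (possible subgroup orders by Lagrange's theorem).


Lagrange's theorem: |H| divides |G|
|G| = 82
Divisors of 82: 1, 2, 41, 82

Possible subgroup orders: {1, 2, 41, 82}


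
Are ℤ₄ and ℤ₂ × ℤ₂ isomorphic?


Comparing ℤ₄ and ℤ₂ × ℤ₂:
ℤ₄ has an element of order 4; ℤ₂×ℤ₂ has exponent 2

No, ℤ₄ ≇ ℤ₂ × ℤ₂


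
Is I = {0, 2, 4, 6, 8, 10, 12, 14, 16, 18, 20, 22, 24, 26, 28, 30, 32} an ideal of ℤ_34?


Check ideal conditions for I = {0, 2, 4, 6, 8, 10, 12, 14, 16, 18, 20, 22, 24, 26, 28, 30, 32} in ℤ_34:
(1) I is an additive subgroup? Yes
(2) For r ∈ ℤ_34 and a ∈ I: r·a ∈ I? Yes

Yes, I is an ideal of ℤ_34


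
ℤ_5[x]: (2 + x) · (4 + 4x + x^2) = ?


Expand and collect like terms; reduce coefficients mod 5:
x^0: 2·4 = 8 ≡ 3 (mod 5)
x^1: 2·4 + 1·4 = 12 ≡ 2 (mod 5)
x^2: 2·1 + 1·4 = 6 ≡ 1 (mod 5)
x^3: 1·1 = 1 ≡ 1 (mod 5)
Result: 3 + 2x + x^2 + x^3

f · g = 3 + 2x + x^2 + x^3


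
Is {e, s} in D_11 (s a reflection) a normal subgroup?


H = {e, s} in D_11 (s a reflection)
r·s·r⁻¹ = sr⁻² ≠ s for n ≥ 3, so {e, s} is not closed under conjugation

No, not a normal subgroup


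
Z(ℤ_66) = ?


Z(G) = {g ∈ G | gx = xg for all x ∈ G}
ℤ_66 is abelian, so Z(G) = G

Z(ℤ_66) = ℤ_66


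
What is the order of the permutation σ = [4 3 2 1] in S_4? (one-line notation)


Cycle decomposition: (1 4) (2 3)
Cycle lengths: 2, 2
Order = lcm(2, 2) = 2

ord(σ) = 2


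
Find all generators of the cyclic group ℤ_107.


g generates ℤ_n iff gcd(g,n) = 1
Prime factors of 107: 107
Generators are g ∈ {1,...,106} not divisible by any of these primes.
Generators: {1, 2, 3, 4, 5, 6, 7, 8, 9, 10, 11, 12, 13, 14, 15, 16, 17, 18, 19, 20, 21, 22, 23, 24, 25, 26, 27, 28, 29, 30, 31, 32, 33, 34, 35, 36, 37, 38, 39, 40, 41, 42, 43, 44, 45, 46, 47, 48, 49, 50, 51, 52, 53, 54, 55, 56, 57, 58, 59, 60, 61, 62, 63, 64, 65, 66, 67, 68, 69, 70, 71, 72, 73, 74, 75, 76, 77, 78, 79, 80, 81, 82, 83, 84, 85, 86, 87, 88, 89, 90, 91, 92, 93, 94, 95, 96, 97, 98, 99, 100, 101, 102, 103, 104, 105, 106}
Number of generators = φ(107) = 106

Generators of ℤ_107 = {1, 2, 3, 4, 5, 6, 7, 8, 9, 10, 11, 12, 13, 14, 15, 16, 17, 18, 19, 20, 21, 22, 23, 24, 25, 26, 27, 28, 29, 30, 31, 32, 33, 34, 35, 36, 37, 38, 39, 40, 41, 42, 43, 44, 45, 46, 47, 48, 49, 50, 51, 52, 53, 54, 55, 56, 57, 58, 59, 60, 61, 62, 63, 64, 65, 66, 67, 68, 69, 70, 71, 72, 73, 74, 75, 76, 77, 78, 79, 80, 81, 82, 83, 84, 85, 86, 87, 88, 89, 90, 91, 92, 93, 94, 95, 96, 97, 98, 99, 100, 101, 102, 103, 104, 105, 106}


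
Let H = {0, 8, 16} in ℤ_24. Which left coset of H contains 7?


7 + H = {7 + h (mod 24) : h ∈ H}
7+0=7, 7+8=15, 7+16=23

7 + H = {7, 15, 23}


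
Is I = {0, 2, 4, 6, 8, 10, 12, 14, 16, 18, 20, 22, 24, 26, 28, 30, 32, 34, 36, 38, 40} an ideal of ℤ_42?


Check ideal conditions for I = {0, 2, 4, 6, 8, 10, 12, 14, 16, 18, 20, 22, 24, 26, 28, 30, 32, 34, 36, 38, 40} in ℤ_42:
(1) I is an additive subgroup? Yes
(2) For r ∈ ℤ_42 and a ∈ I: r·a ∈ I? Yes

Yes, I is an ideal of ℤ_42


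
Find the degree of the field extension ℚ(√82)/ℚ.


√82 has minimal polynomial x² - 82 (irreducible over ℚ since 82 is squarefree)

[ℚ(√82)/ℚ] = 2


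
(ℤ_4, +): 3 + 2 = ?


Operation: addition mod 4
3 + 2 = (a + b) mod 4 with a = 3, b = 2

3 + 2 = 1


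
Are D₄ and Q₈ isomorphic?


Comparing D₄ and Q₈:
D₄ has 5 elements of order 2; Q₈ has only 1

No, D₄ ≇ Q₈


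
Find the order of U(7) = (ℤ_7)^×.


U(n) is the group of units mod n; |U(n)| = φ(n)
|U(7)| = φ(7) = 6

|U(7) = (ℤ_7)^×| = 6


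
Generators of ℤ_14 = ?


g generates ℤ_n iff gcd(g,n) = 1
Checking each g ∈ {1,...,13}:
gcd(1,14) = 1
gcd(2,14) = 2
gcd(3,14) = 1
gcd(4,14) = 2
gcd(5,14) = 1
gcd(6,14) = 2
gcd(7,14) = 7
gcd(8,14) = 2
gcd(9,14) = 1
gcd(10,14) = 2
gcd(11,14) = 1
gcd(12,14) = 2
gcd(13,14) = 1
Generators: {1, 3, 5, 9, 11, 13}
Number of generators = φ(14) = 6

Generators of ℤ_14 = {1, 3, 5, 9, 11, 13}


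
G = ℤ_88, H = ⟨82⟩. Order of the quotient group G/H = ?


|⟨82⟩| = n / gcd(82, 88) = 88 / 2 = 44
H is normal (ℤ_88 is abelian).
|G/H| = |G| / |H| = 88 / 44 = 2

|G/H| = 2


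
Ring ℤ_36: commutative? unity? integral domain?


ℤ_36 is a commutative ring with unity 1; 36 = 2×18 is composite, so 2·18 ≡ 0 gives zero divisors (not an integral domain)
Commutative: Yes
Integral domain: No
Has unity: Yes

ℤ_36: Commutative=Yes, Unity=Yes


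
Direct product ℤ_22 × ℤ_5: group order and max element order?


|ℤ_22 × ℤ_5| = 22 × 5 = 110
Max element order = lcm(22,5) = 110
Cyclic? Yes (gcd=1)

|ℤ_22×ℤ_5| = 110, max element order = 110


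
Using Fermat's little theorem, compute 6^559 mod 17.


Fermat's little theorem: if p is prime and gcd(a,p)=1, then a^(p-1) ≡ 1 (mod p)
p = 17 is prime, gcd(6,17) = 1
Reduce exponent: 559 mod 16 = 15
So 6^559 ≡ 6^15 (mod 17)
6^15 mod 17 = 3

6^559 ≡ 3 (mod 17)


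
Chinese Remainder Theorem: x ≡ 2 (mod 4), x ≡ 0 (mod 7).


m₁ = 4, m₂ = 7, gcd = 1, so CRT applies. M = m₁·m₂ = 28
Let M₁ = M/m₁ = 7, M₂ = M/m₂ = 4
Find y₁ ≡ M₁⁻¹ (mod m₁): 7⁻¹ ≡ 3 (mod 4)
Find y₂ ≡ M₂⁻¹ (mod m₂): 4⁻¹ ≡ 2 (mod 7)
x = a₁·M₁·y₁ + a₂·M₂·y₂ = 2·7·3 + 0·4·2 = 42
Reduce mod 28: x ≡ 14
Check: 14 mod 4 = 2 ✓, 14 mod 7 = 0 ✓

x ≡ 14 (mod 28)


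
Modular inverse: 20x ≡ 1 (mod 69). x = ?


Use the extended Euclidean algorithm to write 1 = 20·s + 69·t; then s mod 69 is the inverse.
Euclidean algorithm:
  20 = 0·69 + 20
  69 = 3·20 + 9
  20 = 2·9 + 2
  9 = 4·2 + 1
  2 = 2·1 + 0
gcd(20,69) = 1
Back-substitution gives: 20·(-31) + 69·(9) = 1
So 20⁻¹ ≡ -31 ≡ 38 (mod 69)
Check: 20 × 38 = 760 ≡ 1 (mod 69) ✓

20⁻¹ ≡ 38 (mod 69)


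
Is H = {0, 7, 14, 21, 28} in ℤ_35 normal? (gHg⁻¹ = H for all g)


H = {0, 7, 14, 21, 28} in ℤ_35
ℤ_35 is abelian; every subgroup of an abelian group is normal

Yes, normal subgroup


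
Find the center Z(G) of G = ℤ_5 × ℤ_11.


Z(G) = {g ∈ G | gx = xg for all x ∈ G}
Direct product of abelian groups is abelian, so Z(G) = G

Z(ℤ_5 × ℤ_11) = ℤ_5 × ℤ_11


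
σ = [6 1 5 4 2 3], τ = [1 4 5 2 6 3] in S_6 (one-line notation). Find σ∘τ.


σ∘τ: apply τ first, then σ
1 →τ 1 →σ 6
2 →τ 4 →σ 4
3 →τ 5 →σ 2
4 →τ 2 →σ 1
5 →τ 6 →σ 3
6 →τ 3 →σ 5

σ∘τ = [6 4 2 1 3 5]


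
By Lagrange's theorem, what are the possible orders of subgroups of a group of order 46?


Lagrange's theorem: |H| divides |G|
|G| = 46
Divisors of 46: 1, 2, 23, 46

Possible subgroup orders: {1, 2, 23, 46}


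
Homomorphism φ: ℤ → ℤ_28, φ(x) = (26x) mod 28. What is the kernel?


Kernel = preimage of identity
ker(φ) = {x ∈ ℤ : 26x ≡ 0 (mod 28)}. gcd(26,28) = 2, so 26x ≡ 0 (mod 28) ⟺ x ≡ 0 (mod 28/2 = 14). Hence ker(φ) = 14ℤ

ker(φ) = 14ℤ


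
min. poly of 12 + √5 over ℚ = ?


Let α = 12 + √5. Then α - 12 = √5, so (α - 12)² = 5, giving α² - 24α + 139 = 0. Degree 2 and α ∉ ℚ, so this is the minimal polynomial.

Minimal polynomial: x² - 24x + 139


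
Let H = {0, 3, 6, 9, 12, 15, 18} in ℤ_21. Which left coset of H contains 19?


19 + H = {19 + h (mod 21) : h ∈ H}
19+0=19, 19+3=1, 19+6=4, 19+9=7, 19+12=10, 19+15=13, 19+18=16
19 + H = {1, 4, 7, 10, 13, 16, 19} = 1 + H

19 + H = {1, 4, 7, 10, 13, 16, 19}


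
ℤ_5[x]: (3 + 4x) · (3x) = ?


Expand and collect like terms; reduce coefficients mod 5:
x^0: 3·0 = 0 ≡ 0 (mod 5)
x^1: 3·3 + 4·0 = 9 ≡ 4 (mod 5)
x^2: 4·3 = 12 ≡ 2 (mod 5)
Result: 4x + 2x^2

f · g = 4x + 2x^2


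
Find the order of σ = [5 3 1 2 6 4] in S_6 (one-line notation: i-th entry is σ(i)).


Cycle decomposition: (1 5 6 4 2 3)
Cycle lengths: 6
Order = lcm(6) = 6

ord(σ) = 6


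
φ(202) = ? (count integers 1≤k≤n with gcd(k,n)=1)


Factor n: 202 = 2 × 101
φ(n) = n · ∏(1 - 1/p) over distinct primes p | n
φ(202) = 202 · (1 - 1/2) · (1 - 1/101) = 100

φ(202) = 100


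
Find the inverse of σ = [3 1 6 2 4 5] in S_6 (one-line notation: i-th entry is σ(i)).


To find σ⁻¹, swap domain and range:
σ(1) = 3 → σ⁻¹(3) = 1
σ(2) = 1 → σ⁻¹(1) = 2
σ(3) = 6 → σ⁻¹(6) = 3
σ(4) = 2 → σ⁻¹(2) = 4
σ(5) = 4 → σ⁻¹(4) = 5
σ(6) = 5 → σ⁻¹(5) = 6

σ⁻¹ = [2 4 1 5 6 3]


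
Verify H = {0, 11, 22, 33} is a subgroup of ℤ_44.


Subgroup test for H = {0, 11, 22, 33} in (ℤ_44, +):
(1) 0 ∈ H? Yes
(2) Closure: for all a,b ∈ H, (a+b) mod 44 ∈ H? Yes
(3) Inverses: for all a ∈ H, -a mod 44 ∈ H? Yes

Yes, H is a subgroup of ℤ_44


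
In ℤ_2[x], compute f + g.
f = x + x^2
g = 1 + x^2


Add coefficients mod 2:
x^0: 0 + 1 = 1 (mod 2)
x^1: 1 + 0 = 1 (mod 2)
x^2: 1 + 1 = 0 (mod 2)
Result: 1 + x

f + g = 1 + x


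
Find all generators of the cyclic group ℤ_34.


g generates ℤ_n iff gcd(g,n) = 1
Prime factors of 34: 2, 17
Generators are g ∈ {1,...,33} not divisible by any of these primes.
Generators: {1, 3, 5, 7, 9, 11, 13, 15, 19, 21, 23, 25, 27, 29, 31, 33}
Number of generators = φ(34) = 16

Generators of ℤ_34 = {1, 3, 5, 7, 9, 11, 13, 15, 19, 21, 23, 25, 27, 29, 31, 33}


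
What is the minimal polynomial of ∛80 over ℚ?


∛80 satisfies x³ - 80 = 0, irreducible over ℚ (no rational root; 80 is not a perfect cube)

Minimal polynomial: x³ - 80


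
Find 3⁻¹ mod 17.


Use the extended Euclidean algorithm to write 1 = 3·s + 17·t; then s mod 17 is the inverse.
Euclidean algorithm:
  3 = 0·17 + 3
  17 = 5·3 + 2
  3 = 1·2 + 1
  2 = 2·1 + 0
gcd(3,17) = 1
Back-substitution gives: 3·(6) + 17·(-1) = 1
So 3⁻¹ ≡ 6 ≡ 6 (mod 17)
Check: 3 × 6 = 18 ≡ 1 (mod 17) ✓

3⁻¹ ≡ 6 (mod 17)


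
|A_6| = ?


|A_n| = n!/2 (even permutations)
|A_6| = 6!/2 = 720/2 = 360

|A_6| = 360


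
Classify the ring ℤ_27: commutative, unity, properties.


ℤ_27 is a commutative ring with unity 1; 27 = 3×9 is composite, so 3·9 ≡ 0 gives zero divisors (not an integral domain)
Commutative: Yes
Integral domain: No
Has unity: Yes

ℤ_27: Commutative=Yes, Unity=Yes


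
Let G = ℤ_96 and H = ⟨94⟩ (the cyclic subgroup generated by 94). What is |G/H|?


|⟨94⟩| = n / gcd(94, 96) = 96 / 2 = 48
H is normal (ℤ_96 is abelian).
|G/H| = |G| / |H| = 96 / 48 = 2

|G/H| = 2


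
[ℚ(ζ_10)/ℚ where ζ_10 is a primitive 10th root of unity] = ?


[ℚ(ζ_n):ℚ] = deg Φ_n(x) = φ(n). Here φ(10) = 4

[ℚ(ζ_10)/ℚ where ζ_10 is a primitive 10th root of unity] = 4


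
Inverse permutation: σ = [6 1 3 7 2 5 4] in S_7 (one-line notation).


To find σ⁻¹, swap domain and range:
σ(1) = 6 → σ⁻¹(6) = 1
σ(2) = 1 → σ⁻¹(1) = 2
σ(3) = 3 → σ⁻¹(3) = 3
σ(4) = 7 → σ⁻¹(7) = 4
σ(5) = 2 → σ⁻¹(2) = 5
σ(6) = 5 → σ⁻¹(5) = 6
σ(7) = 4 → σ⁻¹(4) = 7

σ⁻¹ = [2 5 3 7 6 1 4]


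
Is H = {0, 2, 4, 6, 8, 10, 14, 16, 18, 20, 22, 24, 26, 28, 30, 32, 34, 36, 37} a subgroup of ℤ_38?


Subgroup test for H = {0, 2, 4, 6, 8, 10, 14, 16, 18, 20, 22, 24, 26, 28, 30, 32, 34, 36, 37} in (ℤ_38, +):
(1) 0 ∈ H? Yes
(2) Closure: for all a,b ∈ H, (a+b) mod 38 ∈ H? No  [counterexample: 2 + 10 = 12 ∉ H]
(3) Inverses: for all a ∈ H, -a mod 38 ∈ H? No

No, H is not a subgroup of ℤ_38


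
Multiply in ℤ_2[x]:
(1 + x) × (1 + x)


Expand and collect like terms; reduce coefficients mod 2:
x^0: 1·1 = 1 ≡ 1 (mod 2)
x^1: 1·1 + 1·1 = 2 ≡ 0 (mod 2)
x^2: 1·1 = 1 ≡ 1 (mod 2)
Result: 1 + x^2

f · g = 1 + x^2


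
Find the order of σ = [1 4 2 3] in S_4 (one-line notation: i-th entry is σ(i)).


Cycle decomposition: (2 4 3)
Cycle lengths: 3
Order = lcm(3) = 3

ord(σ) = 3


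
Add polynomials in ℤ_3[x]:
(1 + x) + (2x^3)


Add coefficients mod 3:
x^0: 1 + 0 = 1 (mod 3)
x^1: 1 + 0 = 1 (mod 3)
x^2: 0 + 0 = 0 (mod 3)
x^3: 0 + 2 = 2 (mod 3)
Result: 1 + x + 2x^3

f + g = 1 + x + 2x^3


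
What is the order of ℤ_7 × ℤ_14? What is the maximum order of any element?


|ℤ_7 × ℤ_14| = 7 × 14 = 98
Max element order = lcm(7,14) = 14
Cyclic? No (gcd=7)

|ℤ_7×ℤ_14| = 98, max element order = 14


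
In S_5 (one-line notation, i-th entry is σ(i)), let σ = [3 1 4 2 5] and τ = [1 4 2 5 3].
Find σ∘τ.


σ∘τ: apply τ first, then σ
1 →τ 1 →σ 3
2 →τ 4 →σ 2
3 →τ 2 →σ 1
4 →τ 5 →σ 5
5 →τ 3 →σ 4

σ∘τ = [3 2 1 5 4]


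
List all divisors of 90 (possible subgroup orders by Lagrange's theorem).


Lagrange's theorem: |H| divides |G|
|G| = 90
Divisors of 90: 1, 2, 3, 5, 6, 9, 10, 15, 18, 30, 45, 90

Possible subgroup orders: {1, 2, 3, 5, 6, 9, 10, 15, 18, 30, 45, 90}


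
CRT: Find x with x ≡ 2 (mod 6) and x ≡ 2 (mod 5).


m₁ = 6, m₂ = 5, gcd = 1, so CRT applies. M = m₁·m₂ = 30
Let M₁ = M/m₁ = 5, M₂ = M/m₂ = 6
Find y₁ ≡ M₁⁻¹ (mod m₁): 5⁻¹ ≡ 5 (mod 6)
Find y₂ ≡ M₂⁻¹ (mod m₂): 6⁻¹ ≡ 1 (mod 5)
x = a₁·M₁·y₁ + a₂·M₂·y₂ = 2·5·5 + 2·6·1 = 62
Reduce mod 30: x ≡ 2
Check: 2 mod 6 = 2 ✓, 2 mod 5 = 2 ✓

x ≡ 2 (mod 30)


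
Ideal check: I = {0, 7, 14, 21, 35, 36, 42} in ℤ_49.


Check ideal conditions for I = {0, 7, 14, 21, 35, 36, 42} in ℤ_49:
(1) I is an additive subgroup? No
(2) For r ∈ ℤ_49 and a ∈ I: r·a ∈ I? No  [counterexample: r=2, a=14, r·a mod 49 = 28 ∉ I]

No, I is not an ideal of ℤ_49


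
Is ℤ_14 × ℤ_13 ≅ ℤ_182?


Comparing ℤ_14 × ℤ_13 and ℤ_182:
gcd(14,13) = 1, so ℤ_14 × ℤ_13 ≅ ℤ_182 (CRT)

Yes, ℤ_14 × ℤ_13 ≅ ℤ_182


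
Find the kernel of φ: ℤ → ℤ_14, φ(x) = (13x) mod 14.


Kernel = preimage of identity
ker(φ) = {x ∈ ℤ : 13x ≡ 0 (mod 14)}. gcd(13,14) = 1, so 13x ≡ 0 (mod 14) ⟺ x ≡ 0 (mod 14/1 = 14). Hence ker(φ) = 14ℤ

ker(φ) = 14ℤ


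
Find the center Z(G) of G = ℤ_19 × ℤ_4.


Z(G) = {g ∈ G | gx = xg for all x ∈ G}
Direct product of abelian groups is abelian, so Z(G) = G

Z(ℤ_19 × ℤ_4) = ℤ_19 × ℤ_4


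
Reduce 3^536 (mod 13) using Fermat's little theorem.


Fermat's little theorem: if p is prime and gcd(a,p)=1, then a^(p-1) ≡ 1 (mod p)
p = 13 is prime, gcd(3,13) = 1
Reduce exponent: 536 mod 12 = 8
So 3^536 ≡ 3^8 (mod 13)
3^8 mod 13 = 9

3^536 ≡ 9 (mod 13)


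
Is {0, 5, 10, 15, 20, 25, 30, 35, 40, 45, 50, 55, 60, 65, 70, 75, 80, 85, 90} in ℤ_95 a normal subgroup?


H = {0, 5, 10, 15, 20, 25, 30, 35, 40, 45, 50, 55, 60, 65, 70, 75, 80, 85, 90} in ℤ_95
ℤ_95 is abelian; every subgroup of an abelian group is normal

Yes, normal subgroup


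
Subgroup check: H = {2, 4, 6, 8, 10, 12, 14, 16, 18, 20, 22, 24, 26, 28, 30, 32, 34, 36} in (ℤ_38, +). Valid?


Subgroup test for H = {2, 4, 6, 8, 10, 12, 14, 16, 18, 20, 22, 24, 26, 28, 30, 32, 34, 36} in (ℤ_38, +):
(1) 0 ∈ H? No
(2) Closure: for all a,b ∈ H, (a+b) mod 38 ∈ H? No  [counterexample: 2 + 36 = 0 ∉ H]
(3) Inverses: for all a ∈ H, -a mod 38 ∈ H? Yes

No, H is not a subgroup of ℤ_38


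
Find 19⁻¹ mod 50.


Use the extended Euclidean algorithm to write 1 = 19·s + 50·t; then s mod 50 is the inverse.
Euclidean algorithm:
  19 = 0·50 + 19
  50 = 2·19 + 12
  19 = 1·12 + 7
  12 = 1·7 + 5
  7 = 1·5 + 2
  5 = 2·2 + 1
  2 = 2·1 + 0
gcd(19,50) = 1
Back-substitution gives: 19·(-21) + 50·(8) = 1
So 19⁻¹ ≡ -21 ≡ 29 (mod 50)
Check: 19 × 29 = 551 ≡ 1 (mod 50) ✓

19⁻¹ ≡ 29 (mod 50)


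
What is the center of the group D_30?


Z(G) = {g ∈ G | gx = xg for all x ∈ G}
For even n, Z(D_n) = {e, r^(n/2)}: the 180° rotation r^15 commutes with every reflection and rotation

Z(D_30) = {e, r^15}


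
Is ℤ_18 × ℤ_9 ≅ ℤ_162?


Comparing ℤ_18 × ℤ_9 and ℤ_162:
gcd(18,9) = 9 ≠ 1. Max element order in ℤ_18×ℤ_9 is lcm(18,9) = 18 < 162, so it has no element of order 162

No, ℤ_18 × ℤ_9 ≇ ℤ_162


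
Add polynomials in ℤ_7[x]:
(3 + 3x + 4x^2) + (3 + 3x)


Add coefficients mod 7:
x^0: 3 + 3 = 6 (mod 7)
x^1: 3 + 3 = 6 (mod 7)
x^2: 4 + 0 = 4 (mod 7)
Result: 6 + 6x + 4x^2

f + g = 6 + 6x + 4x^2


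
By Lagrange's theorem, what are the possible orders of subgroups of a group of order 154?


Lagrange's theorem: |H| divides |G|
|G| = 154
Divisors of 154: 1, 2, 7, 11, 14, 22, 77, 154

Possible subgroup orders: {1, 2, 7, 11, 14, 22, 77, 154}


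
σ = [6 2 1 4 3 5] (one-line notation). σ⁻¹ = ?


To find σ⁻¹, swap domain and range:
σ(1) = 6 → σ⁻¹(6) = 1
σ(2) = 2 → σ⁻¹(2) = 2
σ(3) = 1 → σ⁻¹(1) = 3
σ(4) = 4 → σ⁻¹(4) = 4
σ(5) = 3 → σ⁻¹(3) = 5
σ(6) = 5 → σ⁻¹(5) = 6

σ⁻¹ = [3 2 5 4 6 1]


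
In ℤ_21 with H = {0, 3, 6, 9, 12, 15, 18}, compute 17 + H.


17 + H = {17 + h (mod 21) : h ∈ H}
17+0=17, 17+3=20, 17+6=2, 17+9=5, 17+12=8, 17+15=11, 17+18=14
17 + H = {2, 5, 8, 11, 14, 17, 20} = 2 + H

17 + H = {2, 5, 8, 11, 14, 17, 20}


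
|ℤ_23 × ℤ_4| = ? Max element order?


|ℤ_23 × ℤ_4| = 23 × 4 = 92
Max element order = lcm(23,4) = 92
Cyclic? Yes (gcd=1)

|ℤ_23×ℤ_4| = 92, max element order = 92


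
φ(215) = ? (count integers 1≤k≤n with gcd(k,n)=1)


Factor n: 215 = 5 × 43
φ(n) = n · ∏(1 - 1/p) over distinct primes p | n
φ(215) = 215 · (1 - 1/5) · (1 - 1/43) = 168

φ(215) = 168


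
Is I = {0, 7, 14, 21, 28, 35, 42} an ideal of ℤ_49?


Check ideal conditions for I = {0, 7, 14, 21, 28, 35, 42} in ℤ_49:
(1) I is an additive subgroup? Yes
(2) For r ∈ ℤ_49 and a ∈ I: r·a ∈ I? Yes

Yes, I is an ideal of ℤ_49


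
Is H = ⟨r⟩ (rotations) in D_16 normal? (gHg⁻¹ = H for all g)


H = ⟨r⟩ (rotations) in D_16
The rotation subgroup ⟨r⟩ has index 2 in D_16, so it is normal

Yes, normal subgroup


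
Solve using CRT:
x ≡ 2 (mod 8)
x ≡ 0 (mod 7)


m₁ = 8, m₂ = 7, gcd = 1, so CRT applies. M = m₁·m₂ = 56
Let M₁ = M/m₁ = 7, M₂ = M/m₂ = 8
Find y₁ ≡ M₁⁻¹ (mod m₁): 7⁻¹ ≡ 7 (mod 8)
Find y₂ ≡ M₂⁻¹ (mod m₂): 8⁻¹ ≡ 1 (mod 7)
x = a₁·M₁·y₁ + a₂·M₂·y₂ = 2·7·7 + 0·8·1 = 98
Reduce mod 56: x ≡ 42
Check: 42 mod 8 = 2 ✓, 42 mod 7 = 0 ✓

x ≡ 42 (mod 56)


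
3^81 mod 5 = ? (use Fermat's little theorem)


Fermat's little theorem: if p is prime and gcd(a,p)=1, then a^(p-1) ≡ 1 (mod p)
p = 5 is prime, gcd(3,5) = 1
Reduce exponent: 81 mod 4 = 1
So 3^81 ≡ 3^1 (mod 5)
3^1 mod 5 = 3

3^81 ≡ 3 (mod 5)


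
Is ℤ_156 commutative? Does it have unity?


ℤ_156 is a commutative ring with unity 1; 156 = 2×78 is composite, so 2·78 ≡ 0 gives zero divisors (not an integral domain)
Commutative: Yes
Integral domain: No
Has unity: Yes

ℤ_156: Commutative=Yes, Unity=Yes


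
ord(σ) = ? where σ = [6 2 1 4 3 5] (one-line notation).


Cycle decomposition: (1 6 5 3)
Cycle lengths: 4
Order = lcm(4) = 4

ord(σ) = 4


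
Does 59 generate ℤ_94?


g generates ℤ_n iff gcd(g, n) = 1
gcd(59, 94) = 1
Since gcd = 1, 59 is a generator.

Yes, 59 generates ℤ_94


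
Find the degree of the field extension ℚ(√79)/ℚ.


√79 has minimal polynomial x² - 79 (irreducible over ℚ since 79 is squarefree)

[ℚ(√79)/ℚ] = 2


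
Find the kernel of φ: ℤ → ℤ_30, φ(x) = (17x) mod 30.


Kernel = preimage of identity
ker(φ) = {x ∈ ℤ : 17x ≡ 0 (mod 30)}. gcd(17,30) = 1, so 17x ≡ 0 (mod 30) ⟺ x ≡ 0 (mod 30/1 = 30). Hence ker(φ) = 30ℤ

ker(φ) = 30ℤ


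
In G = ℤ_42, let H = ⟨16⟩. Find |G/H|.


|⟨16⟩| = n / gcd(16, 42) = 42 / 2 = 21
H is normal (ℤ_42 is abelian).
|G/H| = |G| / |H| = 42 / 21 = 2

|G/H| = 2


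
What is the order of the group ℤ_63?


ℤ_n has n elements.

|ℤ_63| = 63


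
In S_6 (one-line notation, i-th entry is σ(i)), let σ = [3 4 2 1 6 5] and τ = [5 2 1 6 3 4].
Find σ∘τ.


σ∘τ: apply τ first, then σ
1 →τ 5 →σ 6
2 →τ 2 →σ 4
3 →τ 1 →σ 3
4 →τ 6 →σ 5
5 →τ 3 →σ 2
6 →τ 4 →σ 1

σ∘τ = [6 4 3 5 2 1]


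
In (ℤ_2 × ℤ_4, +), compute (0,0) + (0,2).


Operation: componentwise addition mod (2, 4)
(0,0) + (0,2) = ((a₁+b₁) mod 2, (a₂+b₂) mod 4) with a = (0,0), b = (0,2)

(0,0) + (0,2) = (0,2)


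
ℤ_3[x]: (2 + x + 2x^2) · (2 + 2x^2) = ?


Expand and collect like terms; reduce coefficients mod 3:
x^0: 2·2 = 4 ≡ 1 (mod 3)
x^1: 2·0 + 1·2 = 2 ≡ 2 (mod 3)
x^2: 2·2 + 1·0 + 2·2 = 8 ≡ 2 (mod 3)
x^3: 1·2 + 2·0 = 2 ≡ 2 (mod 3)
x^4: 2·2 = 4 ≡ 1 (mod 3)
Result: 1 + 2x + 2x^2 + 2x^3 + x^4

f · g = 1 + 2x + 2x^2 + 2x^3 + x^4


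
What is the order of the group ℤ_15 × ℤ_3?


|A × B| = |A| · |B|
|ℤ_15 × ℤ_3| = 15 × 3 = 45

|ℤ_15 × ℤ_3| = 45


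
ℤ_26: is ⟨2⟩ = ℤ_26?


g generates ℤ_n iff gcd(g, n) = 1
gcd(2, 26) = 2
Since gcd = 2 ≠ 1, ⟨2⟩ has order 13 < 26, so 2 is not a generator.

No, 2 does not generate ℤ_26


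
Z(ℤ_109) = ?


Z(G) = {g ∈ G | gx = xg for all x ∈ G}
ℤ_109 is abelian, so Z(G) = G

Z(ℤ_109) = ℤ_109


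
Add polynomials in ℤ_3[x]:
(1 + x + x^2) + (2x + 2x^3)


Add coefficients mod 3:
x^0: 1 + 0 = 1 (mod 3)
x^1: 1 + 2 = 0 (mod 3)
x^2: 1 + 0 = 1 (mod 3)
x^3: 0 + 2 = 2 (mod 3)
Result: 1 + x^2 + 2x^3

f + g = 1 + x^2 + 2x^3


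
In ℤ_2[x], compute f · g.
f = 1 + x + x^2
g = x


Expand and collect like terms; reduce coefficients mod 2:
x^0: 1·0 = 0 ≡ 0 (mod 2)
x^1: 1·1 + 1·0 = 1 ≡ 1 (mod 2)
x^2: 1·1 + 1·0 = 1 ≡ 1 (mod 2)
x^3: 1·1 = 1 ≡ 1 (mod 2)
Result: x + x^2 + x^3

f · g = x + x^2 + x^3


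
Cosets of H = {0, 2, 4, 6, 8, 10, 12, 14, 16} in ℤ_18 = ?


H = {0, 2, 4, 6, 8, 10, 12, 14, 16}, |H| = 9
Number of cosets = |G|/|H| = 18/9 = 2
0 + H = {0, 2, 4, 6, 8, 10, 12, 14, 16}
1 + H = {1, 3, 5, 7, 9, 11, 13, 15, 17}

Cosets: 0+H={0,2,4,6,8,10,12,14,16}; 1+H={1,3,5,7,9,11,13,15,17}


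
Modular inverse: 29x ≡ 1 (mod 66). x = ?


Use the extended Euclidean algorithm to write 1 = 29·s + 66·t; then s mod 66 is the inverse.
Euclidean algorithm:
  29 = 0·66 + 29
  66 = 2·29 + 8
  29 = 3·8 + 5
  8 = 1·5 + 3
  5 = 1·3 + 2
  3 = 1·2 + 1
  2 = 2·1 + 0
gcd(29,66) = 1
Back-substitution gives: 29·(-25) + 66·(11) = 1
So 29⁻¹ ≡ -25 ≡ 41 (mod 66)
Check: 29 × 41 = 1189 ≡ 1 (mod 66) ✓

29⁻¹ ≡ 41 (mod 66)


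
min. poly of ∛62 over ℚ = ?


∛62 satisfies x³ - 62 = 0, irreducible over ℚ (no rational root; 62 is not a perfect cube)

Minimal polynomial: x³ - 62


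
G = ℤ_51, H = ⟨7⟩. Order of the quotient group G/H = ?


|⟨7⟩| = n / gcd(7, 51) = 51 / 1 = 51
H is normal (ℤ_51 is abelian).
|G/H| = |G| / |H| = 51 / 51 = 1

|G/H| = 1


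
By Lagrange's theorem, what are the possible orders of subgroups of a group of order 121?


Lagrange's theorem: |H| divides |G|
|G| = 121
Divisors of 121: 1, 11, 121

Possible subgroup orders: {1, 11, 121}


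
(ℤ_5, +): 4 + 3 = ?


Operation: addition mod 5
4 + 3 = (a + b) mod 5 with a = 4, b = 3

4 + 3 = 2


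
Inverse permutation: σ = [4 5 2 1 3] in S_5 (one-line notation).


To find σ⁻¹, swap domain and range:
σ(1) = 4 → σ⁻¹(4) = 1
σ(2) = 5 → σ⁻¹(5) = 2
σ(3) = 2 → σ⁻¹(2) = 3
σ(4) = 1 → σ⁻¹(1) = 4
σ(5) = 3 → σ⁻¹(3) = 5

σ⁻¹ = [4 3 5 1 2]


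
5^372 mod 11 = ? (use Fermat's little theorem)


Fermat's little theorem: if p is prime and gcd(a,p)=1, then a^(p-1) ≡ 1 (mod p)
p = 11 is prime, gcd(5,11) = 1
Reduce exponent: 372 mod 10 = 2
So 5^372 ≡ 5^2 (mod 11)
5^2 mod 11 = 3

5^372 ≡ 3 (mod 11)


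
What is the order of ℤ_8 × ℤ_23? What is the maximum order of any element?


|ℤ_8 × ℤ_23| = 8 × 23 = 184
Max element order = lcm(8,23) = 184
Cyclic? Yes (gcd=1)

|ℤ_8×ℤ_23| = 184, max element order = 184


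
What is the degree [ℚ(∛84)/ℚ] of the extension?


∛84 has minimal polynomial x³ - 84 (irreducible over ℚ since 84 is not a perfect cube)

[ℚ(∛84)/ℚ] = 3


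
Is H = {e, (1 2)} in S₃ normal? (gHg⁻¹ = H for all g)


H = {e, (1 2)} in S₃
(1 3)(1 2)(1 3)⁻¹ = (2 3) ∉ {e, (1 2)}, so it is not normal

No, not a normal subgroup


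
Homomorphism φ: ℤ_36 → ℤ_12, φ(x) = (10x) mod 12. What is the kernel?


Kernel = preimage of identity
ker(φ) = {x ∈ ℤ_36 : 10x ≡ 0 (mod 12)}. Since 12 | 36, φ is well-defined. The kernel is the cyclic subgroup ⟨6⟩ of ℤ_36 (order 6), i.e. {0, 6, 12, 18, 24, 30}

ker(φ) = {0, 6, 12, 18, 24, 30}


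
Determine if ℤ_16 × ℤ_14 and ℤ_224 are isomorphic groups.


Comparing ℤ_16 × ℤ_14 and ℤ_224:
gcd(16,14) = 2 ≠ 1. Max element order in ℤ_16×ℤ_14 is lcm(16,14) = 112 < 224, so it has no element of order 224

No, ℤ_16 × ℤ_14 ≇ ℤ_224


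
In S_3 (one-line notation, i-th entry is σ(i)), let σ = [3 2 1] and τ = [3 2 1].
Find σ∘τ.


σ∘τ: apply τ first, then σ
1 →τ 3 →σ 1
2 →τ 2 →σ 2
3 →τ 1 →σ 3

σ∘τ = [1 2 3]


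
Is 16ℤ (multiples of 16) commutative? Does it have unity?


16ℤ is a commutative ring under +,× but has no multiplicative identity (1 ∉ 16ℤ); it has no zero divisors, but without unity it is not an integral domain
Commutative: Yes
Integral domain: No
Has unity: No

16ℤ (multiples of 16): Commutative=Yes, Unity=No


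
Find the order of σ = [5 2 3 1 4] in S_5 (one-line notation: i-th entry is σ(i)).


Cycle decomposition: (1 5 4)
Cycle lengths: 3
Order = lcm(3) = 3

ord(σ) = 3


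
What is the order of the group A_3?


|A_n| = n!/2 (even permutations)
|A_3| = 3!/2 = 6/2 = 3

|A_3| = 3


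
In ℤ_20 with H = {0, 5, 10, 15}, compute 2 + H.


2 + H = {2 + h (mod 20) : h ∈ H}
2+0=2, 2+5=7, 2+10=12, 2+15=17

2 + H = {2, 7, 12, 17}


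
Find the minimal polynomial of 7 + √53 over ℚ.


Let α = 7 + √53. Then α - 7 = √53, so (α - 7)² = 53, giving α² - 14α - 4 = 0. Degree 2 and α ∉ ℚ, so this is the minimal polynomial.

Minimal polynomial: x² - 14x - 4


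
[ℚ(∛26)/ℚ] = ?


∛26 has minimal polynomial x³ - 26 (irreducible over ℚ since 26 is not a perfect cube)

[ℚ(∛26)/ℚ] = 3
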